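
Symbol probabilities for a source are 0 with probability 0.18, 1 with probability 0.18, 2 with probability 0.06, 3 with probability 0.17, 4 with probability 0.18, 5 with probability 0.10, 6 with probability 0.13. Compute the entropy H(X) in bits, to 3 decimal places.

2.729 bits

H = −Σ pᵢ log₂ pᵢ.
−0.18·log₂(0.18) = 0.4453
−0.18·log₂(0.18) = 0.4453
−0.06·log₂(0.06) = 0.2435
−0.17·log₂(0.17) = 0.4346
−0.18·log₂(0.18) = 0.4453
−0.10·log₂(0.10) = 0.3322
−0.13·log₂(0.13) = 0.3826
Sum ≈ 2.7289 → 2.729 bits.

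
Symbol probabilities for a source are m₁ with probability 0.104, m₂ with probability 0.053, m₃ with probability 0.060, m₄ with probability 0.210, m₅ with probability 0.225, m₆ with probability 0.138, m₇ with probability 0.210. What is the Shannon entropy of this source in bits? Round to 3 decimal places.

H = −Σ pᵢ log₂ pᵢ.
−0.104·log₂(0.104) = 0.3396
−0.053·log₂(0.053) = 0.2246
−0.060·log₂(0.060) = 0.2435
−0.210·log₂(0.210) = 0.4728
−0.225·log₂(0.225) = 0.4842
−0.138·log₂(0.138) = 0.3943
−0.210·log₂(0.210) = 0.4728
Sum ≈ 2.6319 → 2.632 bits.

2.632 bits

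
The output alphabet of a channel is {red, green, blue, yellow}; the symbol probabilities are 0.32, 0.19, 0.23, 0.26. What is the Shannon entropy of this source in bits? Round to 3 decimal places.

1.974 bits

H = −Σ pᵢ log₂ pᵢ.
−0.32·log₂(0.32) = 0.5260
−0.19·log₂(0.19) = 0.4552
−0.23·log₂(0.23) = 0.4877
−0.26·log₂(0.26) = 0.5053
Sum ≈ 1.9742 → 1.974 bits.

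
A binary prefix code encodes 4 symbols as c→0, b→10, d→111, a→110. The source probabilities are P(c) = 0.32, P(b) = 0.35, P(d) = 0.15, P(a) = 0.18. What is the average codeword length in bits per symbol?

2.01 bits/symbol

L̄ = Σ pᵢ·ℓᵢ = 0.32·1 + 0.35·2 + 0.15·3 + 0.18·3 = 2.01 bits/symbol.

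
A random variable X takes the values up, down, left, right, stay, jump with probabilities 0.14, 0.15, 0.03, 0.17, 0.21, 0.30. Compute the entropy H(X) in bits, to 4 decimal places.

2.3879 bits

H = −Σ pᵢ log₂ pᵢ.
−0.14·log₂(0.14) = 0.3971
−0.15·log₂(0.15) = 0.4105
−0.03·log₂(0.03) = 0.1518
−0.17·log₂(0.17) = 0.4346
−0.21·log₂(0.21) = 0.4728
−0.30·log₂(0.30) = 0.5211
Sum ≈ 2.3879 → 2.3879 bits.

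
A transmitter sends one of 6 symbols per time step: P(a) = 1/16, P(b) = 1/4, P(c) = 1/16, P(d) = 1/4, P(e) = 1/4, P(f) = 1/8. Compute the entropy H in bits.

Each probability is a power of 1/2, so log₂(1/p) is an integer.
H = Σ p·log₂(1/p) = 1/16·4 + 1/4·2 + 1/16·4 + 1/4·2 + 1/4·2 + 1/8·3 = 2.375 bits.

2.375 bits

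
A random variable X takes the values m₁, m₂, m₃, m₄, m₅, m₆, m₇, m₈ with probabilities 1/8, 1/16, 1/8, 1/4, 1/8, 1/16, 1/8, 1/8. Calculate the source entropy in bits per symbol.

2.875 bits

Each probability is a power of 1/2, so log₂(1/p) is an integer.
H = Σ p·log₂(1/p) = 1/8·3 + 1/16·4 + 1/8·3 + 1/4·2 + 1/8·3 + 1/16·4 + 1/8·3 + 1/8·3 = 2.875 bits.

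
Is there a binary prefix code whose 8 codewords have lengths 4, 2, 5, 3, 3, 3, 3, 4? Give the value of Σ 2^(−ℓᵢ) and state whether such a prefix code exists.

With common denominator 2^5 = 32: Σ 2^(−ℓᵢ) = 2/32 + 8/32 + 1/32 + 4/32 + 4/32 + 4/32 + 4/32 + 2/32 = 29/32 = 0.90625.
Kraft's inequality requires Σ ≤ 1; here Σ = 0.90625 ≤ 1, so such a prefix code exists.

0.90625; yes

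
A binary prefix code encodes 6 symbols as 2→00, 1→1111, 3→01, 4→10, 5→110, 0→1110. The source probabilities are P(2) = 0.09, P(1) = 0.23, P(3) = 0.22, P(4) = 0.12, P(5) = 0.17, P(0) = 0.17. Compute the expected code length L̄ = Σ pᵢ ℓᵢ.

L̄ = Σ pᵢ·ℓᵢ = 0.09·2 + 0.23·4 + 0.22·2 + 0.12·2 + 0.17·3 + 0.17·4 = 2.97 bits/symbol.

2.97 bits/symbol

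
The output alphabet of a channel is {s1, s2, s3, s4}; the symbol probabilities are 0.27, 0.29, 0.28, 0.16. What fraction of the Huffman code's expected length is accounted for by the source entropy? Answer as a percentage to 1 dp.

Entropy H = −Σ p log₂ p ≈ 1.9652 bits.
Huffman merges: 4/25+27/100→43/100; 7/25+29/100→57/100; 43/100+57/100→1. L = 2 ≈ 2.0000.
Efficiency = H/L = 1.9652/2.0000 = 98.3%.

98.3%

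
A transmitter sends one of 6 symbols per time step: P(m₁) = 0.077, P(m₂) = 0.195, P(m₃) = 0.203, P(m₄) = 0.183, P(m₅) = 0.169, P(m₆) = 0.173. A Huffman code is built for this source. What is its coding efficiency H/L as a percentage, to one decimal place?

Entropy H = −Σ p log₂ p ≈ 2.5314 bits.
Huffman merges: 77/1000+169/1000→123/500; 173/1000+183/1000→89/250; 39/200+203/1000→199/500; 123/500+89/250→301/500; 199/500+301/500→1. L = 1301/500 ≈ 2.6020.
Efficiency = H/L = 2.5314/2.6020 = 97.3%.

97.3%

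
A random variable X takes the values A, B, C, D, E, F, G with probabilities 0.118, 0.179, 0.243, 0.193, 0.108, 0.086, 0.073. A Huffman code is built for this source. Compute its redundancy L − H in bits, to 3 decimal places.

0.034 bits

Entropy H = −Σ p log₂ p ≈ 2.6889 bits.
Huffman merges: 73/1000+43/500→159/1000; 27/250+59/500→113/500; 159/1000+179/1000→169/500; 193/1000+113/500→419/1000; 243/1000+169/500→581/1000; 419/1000+581/1000→1. L = 2723/1000 ≈ 2.7230.
L − H = 2.7230 − 2.6889 = 0.034 bits.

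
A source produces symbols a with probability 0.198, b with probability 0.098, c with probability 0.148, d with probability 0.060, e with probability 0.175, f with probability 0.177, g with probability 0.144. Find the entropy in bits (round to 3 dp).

2.727 bits

H = −Σ pᵢ log₂ pᵢ.
−0.198·log₂(0.198) = 0.4626
−0.098·log₂(0.098) = 0.3284
−0.148·log₂(0.148) = 0.4079
−0.060·log₂(0.060) = 0.2435
−0.175·log₂(0.175) = 0.4401
−0.177·log₂(0.177) = 0.4422
−0.144·log₂(0.144) = 0.4026
Sum ≈ 2.7273 → 2.727 bits.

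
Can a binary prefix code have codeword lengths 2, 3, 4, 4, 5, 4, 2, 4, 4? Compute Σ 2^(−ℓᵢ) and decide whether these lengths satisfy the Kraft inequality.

With common denominator 2^5 = 32: Σ 2^(−ℓᵢ) = 8/32 + 4/32 + 2/32 + 2/32 + 1/32 + 2/32 + 8/32 + 2/32 + 2/32 = 31/32 = 0.96875.
Kraft's inequality requires Σ ≤ 1; here Σ = 0.96875 ≤ 1, so such a prefix code exists.

0.96875; yes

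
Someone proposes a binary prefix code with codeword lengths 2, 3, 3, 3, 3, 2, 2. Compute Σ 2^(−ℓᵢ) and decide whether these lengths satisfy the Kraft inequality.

With common denominator 2^3 = 8: Σ 2^(−ℓᵢ) = 2/8 + 1/8 + 1/8 + 1/8 + 1/8 + 2/8 + 2/8 = 10/8 = 1.25.
Kraft's inequality requires Σ ≤ 1; here Σ = 1.25 > 1, so no such prefix code exists.

1.25; no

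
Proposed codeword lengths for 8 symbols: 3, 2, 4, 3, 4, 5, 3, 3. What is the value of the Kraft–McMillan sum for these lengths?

With common denominator 2^5 = 32: Σ 2^(−ℓᵢ) = 4/32 + 8/32 + 2/32 + 4/32 + 2/32 + 1/32 + 4/32 + 4/32 = 29/32 = 0.90625.

0.90625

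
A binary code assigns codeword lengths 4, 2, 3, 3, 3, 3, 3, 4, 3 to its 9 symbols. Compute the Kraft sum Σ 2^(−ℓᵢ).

1.125

With common denominator 2^4 = 16: Σ 2^(−ℓᵢ) = 1/16 + 4/16 + 2/16 + 2/16 + 2/16 + 2/16 + 2/16 + 1/16 + 2/16 = 18/16 = 1.125.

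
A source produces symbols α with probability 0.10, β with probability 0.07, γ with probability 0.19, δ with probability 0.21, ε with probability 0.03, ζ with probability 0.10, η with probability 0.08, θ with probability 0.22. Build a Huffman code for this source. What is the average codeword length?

Repeatedly combine the two least-probable nodes; the expected code length is the sum of the merged weights.
merge 3/100 + 7/100 → 1/10
merge 2/25 + 1/10 → 9/50
merge 1/10 + 1/10 → 1/5
merge 9/50 + 19/100 → 37/100
merge 1/5 + 21/100 → 41/100
merge 11/50 + 37/100 → 59/100
merge 41/100 + 59/100 → 1
L = 1/10 + 9/50 + 1/5 + 37/100 + 41/100 + 59/100 + 1 = 57/20 = 2.85 bits/symbol.

2.85 bits/symbol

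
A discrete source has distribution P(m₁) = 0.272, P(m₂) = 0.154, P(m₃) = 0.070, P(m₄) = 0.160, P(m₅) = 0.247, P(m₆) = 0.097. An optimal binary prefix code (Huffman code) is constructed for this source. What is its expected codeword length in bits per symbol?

2.481 bits/symbol

Repeatedly combine the two least-probable nodes; the expected code length is the sum of the merged weights.
merge 7/100 + 97/1000 → 167/1000
merge 77/500 + 4/25 → 157/500
merge 167/1000 + 247/1000 → 207/500
merge 34/125 + 157/500 → 293/500
merge 207/500 + 293/500 → 1
L = 167/1000 + 157/500 + 207/500 + 293/500 + 1 = 2481/1000 = 2.481 bits/symbol.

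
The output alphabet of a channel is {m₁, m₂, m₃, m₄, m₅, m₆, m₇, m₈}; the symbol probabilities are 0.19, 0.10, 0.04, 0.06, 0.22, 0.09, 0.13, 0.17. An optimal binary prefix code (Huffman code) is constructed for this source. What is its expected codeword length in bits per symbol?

Repeatedly combine the two least-probable nodes; the expected code length is the sum of the merged weights.
merge 1/25 + 3/50 → 1/10
merge 9/100 + 1/10 → 19/100
merge 1/10 + 13/100 → 23/100
merge 17/100 + 19/100 → 9/25
merge 19/100 + 11/50 → 41/100
merge 23/100 + 9/25 → 59/100
merge 41/100 + 59/100 → 1
L = 1/10 + 19/100 + 23/100 + 9/25 + 41/100 + 59/100 + 1 = 72/25 = 2.88 bits/symbol.

2.88 bits/symbol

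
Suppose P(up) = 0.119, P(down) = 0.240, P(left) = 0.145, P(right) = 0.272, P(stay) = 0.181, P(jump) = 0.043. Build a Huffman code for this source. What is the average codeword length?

2.469 bits/symbol

Repeatedly combine the two least-probable nodes; the expected code length is the sum of the merged weights.
merge 43/1000 + 119/1000 → 81/500
merge 29/200 + 81/500 → 307/1000
merge 181/1000 + 6/25 → 421/1000
merge 34/125 + 307/1000 → 579/1000
merge 421/1000 + 579/1000 → 1
L = 81/500 + 307/1000 + 421/1000 + 579/1000 + 1 = 2469/1000 = 2.469 bits/symbol.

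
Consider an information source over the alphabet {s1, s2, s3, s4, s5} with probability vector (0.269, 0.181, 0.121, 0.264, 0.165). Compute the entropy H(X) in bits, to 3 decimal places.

H = −Σ pᵢ log₂ pᵢ.
−0.269·log₂(0.269) = 0.5096
−0.181·log₂(0.181) = 0.4463
−0.121·log₂(0.121) = 0.3687
−0.264·log₂(0.264) = 0.5072
−0.165·log₂(0.165) = 0.4289
Sum ≈ 2.2607 → 2.261 bits.

2.261 bits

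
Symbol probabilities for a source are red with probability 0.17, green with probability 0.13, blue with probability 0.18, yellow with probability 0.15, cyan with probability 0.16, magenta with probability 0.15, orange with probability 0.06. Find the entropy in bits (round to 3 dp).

H = −Σ pᵢ log₂ pᵢ.
−0.17·log₂(0.17) = 0.4346
−0.13·log₂(0.13) = 0.3826
−0.18·log₂(0.18) = 0.4453
−0.15·log₂(0.15) = 0.4105
−0.16·log₂(0.16) = 0.4230
−0.15·log₂(0.15) = 0.4105
−0.06·log₂(0.06) = 0.2435
Sum ≈ 2.7502 → 2.750 bits.

2.750 bits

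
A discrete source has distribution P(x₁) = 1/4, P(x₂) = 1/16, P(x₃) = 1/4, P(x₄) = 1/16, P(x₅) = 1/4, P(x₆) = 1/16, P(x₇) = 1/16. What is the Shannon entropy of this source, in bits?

Each probability is a power of 1/2, so log₂(1/p) is an integer.
H = Σ p·log₂(1/p) = 1/4·2 + 1/16·4 + 1/4·2 + 1/16·4 + 1/4·2 + 1/16·4 + 1/16·4 = 2.5 bits.

2.5 bits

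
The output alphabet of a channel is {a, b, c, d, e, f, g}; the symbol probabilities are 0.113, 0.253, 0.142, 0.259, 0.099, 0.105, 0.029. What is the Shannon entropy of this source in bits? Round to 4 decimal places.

H = −Σ pᵢ log₂ pᵢ.
−0.113·log₂(0.113) = 0.3555
−0.253·log₂(0.253) = 0.5016
−0.142·log₂(0.142) = 0.3999
−0.259·log₂(0.259) = 0.5048
−0.099·log₂(0.099) = 0.3303
−0.105·log₂(0.105) = 0.3414
−0.029·log₂(0.029) = 0.1481
Sum ≈ 2.5816 → 2.5816 bits.

2.5816 bits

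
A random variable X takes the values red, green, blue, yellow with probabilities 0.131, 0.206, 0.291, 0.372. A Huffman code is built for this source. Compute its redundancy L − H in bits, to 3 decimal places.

Entropy H = −Σ p log₂ p ≈ 1.9026 bits.
Huffman merges: 131/1000+103/500→337/1000; 291/1000+337/1000→157/250; 93/250+157/250→1. L = 393/200 ≈ 1.9650.
L − H = 1.9650 − 1.9026 = 0.062 bits.

0.062 bits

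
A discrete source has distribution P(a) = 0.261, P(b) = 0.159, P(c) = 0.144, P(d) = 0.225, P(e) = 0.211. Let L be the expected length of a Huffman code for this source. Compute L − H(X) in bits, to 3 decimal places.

0.015 bits

Entropy H = −Σ p log₂ p ≈ 2.2880 bits.
Huffman merges: 18/125+159/1000→303/1000; 211/1000+9/40→109/250; 261/1000+303/1000→141/250; 109/250+141/250→1. L = 2303/1000 ≈ 2.3030.
L − H = 2.3030 − 2.2880 = 0.015 bits.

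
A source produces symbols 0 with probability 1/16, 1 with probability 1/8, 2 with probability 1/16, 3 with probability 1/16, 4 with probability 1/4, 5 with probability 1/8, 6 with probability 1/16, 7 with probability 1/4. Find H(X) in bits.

2.75 bits

Each probability is a power of 1/2, so log₂(1/p) is an integer.
H = Σ p·log₂(1/p) = 1/16·4 + 1/8·3 + 1/16·4 + 1/16·4 + 1/4·2 + 1/8·3 + 1/16·4 + 1/4·2 = 2.75 bits.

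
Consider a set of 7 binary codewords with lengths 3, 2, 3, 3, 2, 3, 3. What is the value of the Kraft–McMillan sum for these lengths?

With common denominator 2^3 = 8: Σ 2^(−ℓᵢ) = 1/8 + 2/8 + 1/8 + 1/8 + 2/8 + 1/8 + 1/8 = 9/8 = 1.125.

1.125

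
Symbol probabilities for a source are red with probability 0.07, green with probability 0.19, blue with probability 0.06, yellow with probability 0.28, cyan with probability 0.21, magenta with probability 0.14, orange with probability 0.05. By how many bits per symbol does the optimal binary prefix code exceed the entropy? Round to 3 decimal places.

0.042 bits

Entropy H = −Σ p log₂ p ≈ 2.5676 bits.
Huffman merges: 1/20+3/50→11/100; 7/100+11/100→9/50; 7/50+9/50→8/25; 19/100+21/100→2/5; 7/25+8/25→3/5; 2/5+3/5→1. L = 261/100 ≈ 2.6100.
L − H = 2.6100 − 2.5676 = 0.042 bits.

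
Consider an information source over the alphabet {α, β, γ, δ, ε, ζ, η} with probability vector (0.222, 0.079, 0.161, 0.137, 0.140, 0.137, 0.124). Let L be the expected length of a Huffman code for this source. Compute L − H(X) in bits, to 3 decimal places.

Entropy H = −Σ p log₂ p ≈ 2.7519 bits.
Huffman merges: 79/1000+31/250→203/1000; 137/1000+137/1000→137/500; 7/50+161/1000→301/1000; 203/1000+111/500→17/40; 137/500+301/1000→23/40; 17/40+23/40→1. L = 1389/500 ≈ 2.7780.
L − H = 2.7780 − 2.7519 = 0.026 bits.

0.026 bits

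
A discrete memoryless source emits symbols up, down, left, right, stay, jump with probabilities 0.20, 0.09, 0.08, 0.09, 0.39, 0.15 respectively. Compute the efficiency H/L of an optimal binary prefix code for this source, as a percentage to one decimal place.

97.1%

Entropy H = −Σ p log₂ p ≈ 2.3215 bits.
Huffman merges: 2/25+9/100→17/100; 9/100+3/20→6/25; 17/100+1/5→37/100; 6/25+37/100→61/100; 39/100+61/100→1. L = 239/100 ≈ 2.3900.
Efficiency = H/L = 2.3215/2.3900 = 97.1%.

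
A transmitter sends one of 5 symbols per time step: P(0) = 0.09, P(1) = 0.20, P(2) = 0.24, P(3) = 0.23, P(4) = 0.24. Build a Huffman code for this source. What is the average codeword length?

Repeatedly combine the two least-probable nodes; the expected code length is the sum of the merged weights.
merge 9/100 + 1/5 → 29/100
merge 23/100 + 6/25 → 47/100
merge 6/25 + 29/100 → 53/100
merge 47/100 + 53/100 → 1
L = 29/100 + 47/100 + 53/100 + 1 = 229/100 = 2.29 bits/symbol.

2.29 bits/symbol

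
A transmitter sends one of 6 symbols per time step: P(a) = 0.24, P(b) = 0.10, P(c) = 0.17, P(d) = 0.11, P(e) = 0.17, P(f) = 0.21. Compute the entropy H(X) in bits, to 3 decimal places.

H = −Σ pᵢ log₂ pᵢ.
−0.24·log₂(0.24) = 0.4941
−0.10·log₂(0.10) = 0.3322
−0.17·log₂(0.17) = 0.4346
−0.11·log₂(0.11) = 0.3503
−0.17·log₂(0.17) = 0.4346
−0.21·log₂(0.21) = 0.4728
Sum ≈ 2.5186 → 2.519 bits.

2.519 bits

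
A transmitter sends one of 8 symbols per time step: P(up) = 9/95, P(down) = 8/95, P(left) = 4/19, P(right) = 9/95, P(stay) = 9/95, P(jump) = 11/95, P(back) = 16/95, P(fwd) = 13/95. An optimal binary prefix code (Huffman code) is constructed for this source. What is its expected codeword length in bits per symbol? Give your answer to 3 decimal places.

2.968 bits/symbol

Repeatedly combine the two least-probable nodes; the expected code length is the sum of the merged weights.
merge 8/95 + 9/95 → 17/95
merge 9/95 + 9/95 → 18/95
merge 11/95 + 13/95 → 24/95
merge 16/95 + 17/95 → 33/95
merge 18/95 + 4/19 → 2/5
merge 24/95 + 33/95 → 3/5
merge 2/5 + 3/5 → 1
L = 17/95 + 18/95 + 24/95 + 33/95 + 2/5 + 3/5 + 1 = 282/95 ≈ 2.968 bits/symbol.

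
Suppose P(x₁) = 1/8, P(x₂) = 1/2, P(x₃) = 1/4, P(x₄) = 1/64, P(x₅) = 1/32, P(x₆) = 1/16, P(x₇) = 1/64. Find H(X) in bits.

Each probability is a power of 1/2, so log₂(1/p) is an integer.
H = Σ p·log₂(1/p) = 1/8·3 + 1/2·1 + 1/4·2 + 1/64·6 + 1/32·5 + 1/16·4 + 1/64·6 = 1.96875 bits.

1.96875 bits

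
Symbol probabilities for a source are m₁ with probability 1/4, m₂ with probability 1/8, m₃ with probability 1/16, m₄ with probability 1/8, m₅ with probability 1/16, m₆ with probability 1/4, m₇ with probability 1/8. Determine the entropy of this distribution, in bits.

Each probability is a power of 1/2, so log₂(1/p) is an integer.
H = Σ p·log₂(1/p) = 1/4·2 + 1/8·3 + 1/16·4 + 1/8·3 + 1/16·4 + 1/4·2 + 1/8·3 = 2.625 bits.

2.625 bits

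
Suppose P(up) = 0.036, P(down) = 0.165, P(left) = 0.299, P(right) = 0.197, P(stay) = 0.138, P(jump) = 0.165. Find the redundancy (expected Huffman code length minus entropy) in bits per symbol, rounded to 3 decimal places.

0.097 bits

Entropy H = −Σ p log₂ p ≈ 2.4073 bits.
Huffman merges: 9/250+69/500→87/500; 33/200+33/200→33/100; 87/500+197/1000→371/1000; 299/1000+33/100→629/1000; 371/1000+629/1000→1. L = 313/125 ≈ 2.5040.
L − H = 2.5040 − 2.4073 = 0.097 bits.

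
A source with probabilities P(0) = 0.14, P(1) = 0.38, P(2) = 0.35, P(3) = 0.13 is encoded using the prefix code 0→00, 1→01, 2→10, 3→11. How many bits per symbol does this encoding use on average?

L̄ = Σ pᵢ·ℓᵢ = 0.14·2 + 0.38·2 + 0.35·2 + 0.13·2 = 2 bits/symbol.

2 bits/symbol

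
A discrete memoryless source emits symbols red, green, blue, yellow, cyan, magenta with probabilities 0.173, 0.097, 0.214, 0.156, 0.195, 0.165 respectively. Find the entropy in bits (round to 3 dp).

2.547 bits

H = −Σ pᵢ log₂ pᵢ.
−0.173·log₂(0.173) = 0.4379
−0.097·log₂(0.097) = 0.3265
−0.214·log₂(0.214) = 0.4760
−0.156·log₂(0.156) = 0.4181
−0.195·log₂(0.195) = 0.4599
−0.165·log₂(0.165) = 0.4289
Sum ≈ 2.5473 → 2.547 bits.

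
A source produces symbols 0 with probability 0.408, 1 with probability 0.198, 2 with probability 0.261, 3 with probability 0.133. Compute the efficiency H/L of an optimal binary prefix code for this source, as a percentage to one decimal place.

97.9%

Entropy H = −Σ p log₂ p ≈ 1.8832 bits.
Huffman merges: 133/1000+99/500→331/1000; 261/1000+331/1000→74/125; 51/125+74/125→1. L = 1923/1000 ≈ 1.9230.
Efficiency = H/L = 1.8832/1.9230 = 97.9%.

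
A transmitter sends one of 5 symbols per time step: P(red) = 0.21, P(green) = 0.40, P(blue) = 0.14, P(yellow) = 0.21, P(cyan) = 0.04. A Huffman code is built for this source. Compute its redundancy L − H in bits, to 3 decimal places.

0.113 bits

Entropy H = −Σ p log₂ p ≈ 2.0573 bits.
Huffman merges: 1/25+7/50→9/50; 9/50+21/100→39/100; 21/100+39/100→3/5; 2/5+3/5→1. L = 217/100 ≈ 2.1700.
L − H = 2.1700 − 2.0573 = 0.113 bits.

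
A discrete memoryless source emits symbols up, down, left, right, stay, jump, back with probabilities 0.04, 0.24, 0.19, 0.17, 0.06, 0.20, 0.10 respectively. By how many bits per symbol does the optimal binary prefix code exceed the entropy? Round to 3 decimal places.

Entropy H = −Σ p log₂ p ≈ 2.6098 bits.
Huffman merges: 1/25+3/50→1/10; 1/10+1/10→1/5; 17/100+19/100→9/25; 1/5+1/5→2/5; 6/25+9/25→3/5; 2/5+3/5→1. L = 133/50 ≈ 2.6600.
L − H = 2.6600 − 2.6098 = 0.050 bits.

0.050 bits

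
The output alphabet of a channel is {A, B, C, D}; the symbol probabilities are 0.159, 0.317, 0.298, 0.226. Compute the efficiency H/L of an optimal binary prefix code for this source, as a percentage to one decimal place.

Entropy H = −Σ p log₂ p ≈ 1.9526 bits.
Huffman merges: 159/1000+113/500→77/200; 149/500+317/1000→123/200; 77/200+123/200→1. L = 2 ≈ 2.0000.
Efficiency = H/L = 1.9526/2.0000 = 97.6%.

97.6%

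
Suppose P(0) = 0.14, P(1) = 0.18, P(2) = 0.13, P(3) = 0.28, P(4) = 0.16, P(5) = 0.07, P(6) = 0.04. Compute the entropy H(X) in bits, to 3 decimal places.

2.617 bits

H = −Σ pᵢ log₂ pᵢ.
−0.14·log₂(0.14) = 0.3971
−0.18·log₂(0.18) = 0.4453
−0.13·log₂(0.13) = 0.3826
−0.28·log₂(0.28) = 0.5142
−0.16·log₂(0.16) = 0.4230
−0.07·log₂(0.07) = 0.2686
−0.04·log₂(0.04) = 0.1858
Sum ≈ 2.6166 → 2.617 bits.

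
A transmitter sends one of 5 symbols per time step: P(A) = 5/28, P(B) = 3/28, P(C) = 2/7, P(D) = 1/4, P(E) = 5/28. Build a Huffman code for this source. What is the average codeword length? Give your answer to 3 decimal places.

Repeatedly combine the two least-probable nodes; the expected code length is the sum of the merged weights.
merge 3/28 + 5/28 → 2/7
merge 5/28 + 1/4 → 3/7
merge 2/7 + 2/7 → 4/7
merge 3/7 + 4/7 → 1
L = 2/7 + 3/7 + 4/7 + 1 = 16/7 ≈ 2.286 bits/symbol.

2.286 bits/symbol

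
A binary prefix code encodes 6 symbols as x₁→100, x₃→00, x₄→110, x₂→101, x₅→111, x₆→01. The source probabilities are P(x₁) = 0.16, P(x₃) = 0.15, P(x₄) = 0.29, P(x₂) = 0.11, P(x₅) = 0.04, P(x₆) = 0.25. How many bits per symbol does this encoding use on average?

L̄ = Σ pᵢ·ℓᵢ = 0.16·3 + 0.15·2 + 0.29·3 + 0.11·3 + 0.04·3 + 0.25·2 = 2.6 bits/symbol.

2.6 bits/symbol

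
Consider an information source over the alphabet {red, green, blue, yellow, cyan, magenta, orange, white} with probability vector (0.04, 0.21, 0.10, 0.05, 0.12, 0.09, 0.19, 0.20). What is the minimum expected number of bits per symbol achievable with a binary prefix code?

Repeatedly combine the two least-probable nodes; the expected code length is the sum of the merged weights.
merge 1/25 + 1/20 → 9/100
merge 9/100 + 9/100 → 9/50
merge 1/10 + 3/25 → 11/50
merge 9/50 + 19/100 → 37/100
merge 1/5 + 21/100 → 41/100
merge 11/50 + 37/100 → 59/100
merge 41/100 + 59/100 → 1
L = 9/100 + 9/50 + 11/50 + 37/100 + 41/100 + 59/100 + 1 = 143/50 = 2.86 bits/symbol.

2.86 bits/symbol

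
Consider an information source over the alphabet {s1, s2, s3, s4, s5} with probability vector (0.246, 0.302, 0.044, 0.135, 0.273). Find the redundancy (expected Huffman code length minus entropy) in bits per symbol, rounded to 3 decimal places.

0.060 bits

Entropy H = −Σ p log₂ p ≈ 2.1190 bits.
Huffman merges: 11/250+27/200→179/1000; 179/1000+123/500→17/40; 273/1000+151/500→23/40; 17/40+23/40→1. L = 2179/1000 ≈ 2.1790.
L − H = 2.1790 − 2.1190 = 0.060 bits.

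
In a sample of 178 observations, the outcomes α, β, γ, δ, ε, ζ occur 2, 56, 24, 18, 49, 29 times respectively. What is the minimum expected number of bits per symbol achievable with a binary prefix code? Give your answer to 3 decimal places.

Probabilities are the counts divided by 178.
Repeatedly combine the two least-probable nodes; the expected code length is the sum of the merged weights.
merge 1/89 + 9/89 → 10/89
merge 10/89 + 12/89 → 22/89
merge 29/178 + 22/89 → 73/178
merge 49/178 + 28/89 → 105/178
merge 73/178 + 105/178 → 1
L = 10/89 + 22/89 + 73/178 + 105/178 + 1 = 210/89 ≈ 2.360 bits/symbol.

2.360 bits/symbol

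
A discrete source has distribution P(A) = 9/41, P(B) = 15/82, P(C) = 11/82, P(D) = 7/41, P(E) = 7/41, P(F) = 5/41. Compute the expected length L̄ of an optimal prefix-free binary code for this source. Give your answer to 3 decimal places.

Repeatedly combine the two least-probable nodes; the expected code length is the sum of the merged weights.
merge 5/41 + 11/82 → 21/82
merge 7/41 + 7/41 → 14/41
merge 15/82 + 9/41 → 33/82
merge 21/82 + 14/41 → 49/82
merge 33/82 + 49/82 → 1
L = 21/82 + 14/41 + 33/82 + 49/82 + 1 = 213/82 ≈ 2.598 bits/symbol.

2.598 bits/symbol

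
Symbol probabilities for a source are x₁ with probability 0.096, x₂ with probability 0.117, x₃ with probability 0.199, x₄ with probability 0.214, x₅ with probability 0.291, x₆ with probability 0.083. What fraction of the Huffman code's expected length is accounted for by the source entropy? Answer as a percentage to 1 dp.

Entropy H = −Σ p log₂ p ≈ 2.4425 bits.
Huffman merges: 83/1000+12/125→179/1000; 117/1000+179/1000→37/125; 199/1000+107/500→413/1000; 291/1000+37/125→587/1000; 413/1000+587/1000→1. L = 99/40 ≈ 2.4750.
Efficiency = H/L = 2.4425/2.4750 = 98.7%.

98.7%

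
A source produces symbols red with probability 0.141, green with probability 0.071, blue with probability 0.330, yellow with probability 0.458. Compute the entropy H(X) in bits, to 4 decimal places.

1.7132 bits

H = −Σ pᵢ log₂ pᵢ.
−0.141·log₂(0.141) = 0.3985
−0.071·log₂(0.071) = 0.2709
−0.330·log₂(0.330) = 0.5278
−0.458·log₂(0.458) = 0.5160
Sum ≈ 1.7132 → 1.7132 bits.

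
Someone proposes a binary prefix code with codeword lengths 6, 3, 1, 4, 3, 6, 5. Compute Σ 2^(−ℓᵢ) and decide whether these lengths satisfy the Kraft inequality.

0.875; yes

With common denominator 2^6 = 64: Σ 2^(−ℓᵢ) = 1/64 + 8/64 + 32/64 + 4/64 + 8/64 + 1/64 + 2/64 = 56/64 = 0.875.
Kraft's inequality requires Σ ≤ 1; here Σ = 0.875 ≤ 1, so such a prefix code exists.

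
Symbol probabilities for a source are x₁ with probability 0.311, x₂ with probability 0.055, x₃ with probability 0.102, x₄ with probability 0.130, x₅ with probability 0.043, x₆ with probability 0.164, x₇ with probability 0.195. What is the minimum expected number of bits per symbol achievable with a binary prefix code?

Repeatedly combine the two least-probable nodes; the expected code length is the sum of the merged weights.
merge 43/1000 + 11/200 → 49/500
merge 49/500 + 51/500 → 1/5
merge 13/100 + 41/250 → 147/500
merge 39/200 + 1/5 → 79/200
merge 147/500 + 311/1000 → 121/200
merge 79/200 + 121/200 → 1
L = 49/500 + 1/5 + 147/500 + 79/200 + 121/200 + 1 = 324/125 = 2.592 bits/symbol.

2.592 bits/symbol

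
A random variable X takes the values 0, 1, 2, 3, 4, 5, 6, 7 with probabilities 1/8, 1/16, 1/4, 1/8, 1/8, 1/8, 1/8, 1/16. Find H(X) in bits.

Each probability is a power of 1/2, so log₂(1/p) is an integer.
H = Σ p·log₂(1/p) = 1/8·3 + 1/16·4 + 1/4·2 + 1/8·3 + 1/8·3 + 1/8·3 + 1/8·3 + 1/16·4 = 2.875 bits.

2.875 bits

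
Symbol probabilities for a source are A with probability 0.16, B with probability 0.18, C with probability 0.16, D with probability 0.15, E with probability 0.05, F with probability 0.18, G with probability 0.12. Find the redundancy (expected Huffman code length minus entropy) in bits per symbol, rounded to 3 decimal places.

Entropy H = −Σ p log₂ p ≈ 2.7304 bits.
Huffman merges: 1/20+3/25→17/100; 3/20+4/25→31/100; 4/25+17/100→33/100; 9/50+9/50→9/25; 31/100+33/100→16/25; 9/25+16/25→1. L = 281/100 ≈ 2.8100.
L − H = 2.8100 − 2.7304 = 0.080 bits.

0.080 bits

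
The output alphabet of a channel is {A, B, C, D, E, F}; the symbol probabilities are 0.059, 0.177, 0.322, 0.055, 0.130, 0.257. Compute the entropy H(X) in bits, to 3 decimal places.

H = −Σ pᵢ log₂ pᵢ.
−0.059·log₂(0.059) = 0.2409
−0.177·log₂(0.177) = 0.4422
−0.322·log₂(0.322) = 0.5264
−0.055·log₂(0.055) = 0.2301
−0.130·log₂(0.130) = 0.3826
−0.257·log₂(0.257) = 0.5038
Sum ≈ 2.3261 → 2.326 bits.

2.326 bits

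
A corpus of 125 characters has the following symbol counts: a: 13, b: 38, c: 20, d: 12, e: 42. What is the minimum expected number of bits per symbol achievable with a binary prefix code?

2.2 bits/symbol

Probabilities are the counts divided by 125.
Repeatedly combine the two least-probable nodes; the expected code length is the sum of the merged weights.
merge 12/125 + 13/125 → 1/5
merge 4/25 + 1/5 → 9/25
merge 38/125 + 42/125 → 16/25
merge 9/25 + 16/25 → 1
L = 1/5 + 9/25 + 16/25 + 1 = 11/5 = 2.2 bits/symbol.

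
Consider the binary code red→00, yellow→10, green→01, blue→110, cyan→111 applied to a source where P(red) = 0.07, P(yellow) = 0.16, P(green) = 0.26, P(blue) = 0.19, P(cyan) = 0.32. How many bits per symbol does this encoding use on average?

2.51 bits/symbol

L̄ = Σ pᵢ·ℓᵢ = 0.07·2 + 0.16·2 + 0.26·2 + 0.19·3 + 0.32·3 = 2.51 bits/symbol.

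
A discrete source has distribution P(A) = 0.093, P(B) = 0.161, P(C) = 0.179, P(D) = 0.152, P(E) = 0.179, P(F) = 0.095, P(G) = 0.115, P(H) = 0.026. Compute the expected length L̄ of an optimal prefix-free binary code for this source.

2.94 bits/symbol

Repeatedly combine the two least-probable nodes; the expected code length is the sum of the merged weights.
merge 13/500 + 93/1000 → 119/1000
merge 19/200 + 23/200 → 21/100
merge 119/1000 + 19/125 → 271/1000
merge 161/1000 + 179/1000 → 17/50
merge 179/1000 + 21/100 → 389/1000
merge 271/1000 + 17/50 → 611/1000
merge 389/1000 + 611/1000 → 1
L = 119/1000 + 21/100 + 271/1000 + 17/50 + 389/1000 + 611/1000 + 1 = 147/50 = 2.94 bits/symbol.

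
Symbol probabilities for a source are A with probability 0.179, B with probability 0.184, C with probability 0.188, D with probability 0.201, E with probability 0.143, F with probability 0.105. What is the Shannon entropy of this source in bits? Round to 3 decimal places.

H = −Σ pᵢ log₂ pᵢ.
−0.179·log₂(0.179) = 0.4443
−0.184·log₂(0.184) = 0.4494
−0.188·log₂(0.188) = 0.4533
−0.201·log₂(0.201) = 0.4653
−0.143·log₂(0.143) = 0.4012
−0.105·log₂(0.105) = 0.3414
Sum ≈ 2.5549 → 2.555 bits.

2.555 bits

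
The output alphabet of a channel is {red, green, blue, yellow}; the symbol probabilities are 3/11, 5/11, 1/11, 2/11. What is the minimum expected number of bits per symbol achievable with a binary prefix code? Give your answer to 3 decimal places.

1.818 bits/symbol

Repeatedly combine the two least-probable nodes; the expected code length is the sum of the merged weights.
merge 1/11 + 2/11 → 3/11
merge 3/11 + 3/11 → 6/11
merge 5/11 + 6/11 → 1
L = 3/11 + 6/11 + 1 = 20/11 ≈ 1.818 bits/symbol.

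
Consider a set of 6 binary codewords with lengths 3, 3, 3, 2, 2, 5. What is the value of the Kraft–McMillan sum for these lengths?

0.90625

With common denominator 2^5 = 32: Σ 2^(−ℓᵢ) = 4/32 + 4/32 + 4/32 + 8/32 + 8/32 + 1/32 = 29/32 = 0.90625.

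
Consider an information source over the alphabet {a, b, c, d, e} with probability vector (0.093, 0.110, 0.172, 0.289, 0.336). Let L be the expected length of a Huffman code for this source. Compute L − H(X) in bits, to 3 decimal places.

Entropy H = −Σ p log₂ p ≈ 2.1520 bits.
Huffman merges: 93/1000+11/100→203/1000; 43/250+203/1000→3/8; 289/1000+42/125→5/8; 3/8+5/8→1. L = 2203/1000 ≈ 2.2030.
L − H = 2.2030 − 2.1520 = 0.051 bits.

0.051 bits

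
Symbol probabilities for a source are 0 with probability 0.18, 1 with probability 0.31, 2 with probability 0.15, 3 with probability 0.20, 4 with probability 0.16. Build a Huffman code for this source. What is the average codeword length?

Repeatedly combine the two least-probable nodes; the expected code length is the sum of the merged weights.
merge 3/20 + 4/25 → 31/100
merge 9/50 + 1/5 → 19/50
merge 31/100 + 31/100 → 31/50
merge 19/50 + 31/50 → 1
L = 31/100 + 19/50 + 31/50 + 1 = 231/100 = 2.31 bits/symbol.

2.31 bits/symbol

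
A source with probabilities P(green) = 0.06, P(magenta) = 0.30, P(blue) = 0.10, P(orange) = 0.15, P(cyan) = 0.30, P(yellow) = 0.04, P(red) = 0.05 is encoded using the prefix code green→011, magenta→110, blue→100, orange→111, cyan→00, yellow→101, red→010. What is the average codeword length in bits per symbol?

L̄ = Σ pᵢ·ℓᵢ = 0.06·3 + 0.30·3 + 0.10·3 + 0.15·3 + 0.30·2 + 0.04·3 + 0.05·3 = 2.7 bits/symbol.

2.7 bits/symbol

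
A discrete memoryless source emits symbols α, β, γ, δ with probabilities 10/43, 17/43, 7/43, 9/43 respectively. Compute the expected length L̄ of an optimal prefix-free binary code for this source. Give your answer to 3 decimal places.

Repeatedly combine the two least-probable nodes; the expected code length is the sum of the merged weights.
merge 7/43 + 9/43 → 16/43
merge 10/43 + 16/43 → 26/43
merge 17/43 + 26/43 → 1
L = 16/43 + 26/43 + 1 = 85/43 ≈ 1.977 bits/symbol.

1.977 bits/symbol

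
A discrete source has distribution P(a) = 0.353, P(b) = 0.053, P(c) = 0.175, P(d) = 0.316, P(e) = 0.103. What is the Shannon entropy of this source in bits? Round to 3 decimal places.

2.058 bits

H = −Σ pᵢ log₂ pᵢ.
−0.353·log₂(0.353) = 0.5303
−0.053·log₂(0.053) = 0.2246
−0.175·log₂(0.175) = 0.4401
−0.316·log₂(0.316) = 0.5252
−0.103·log₂(0.103) = 0.3378
Sum ≈ 2.0579 → 2.058 bits.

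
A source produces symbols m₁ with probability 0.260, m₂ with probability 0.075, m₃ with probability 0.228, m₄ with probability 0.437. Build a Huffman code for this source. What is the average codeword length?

Repeatedly combine the two least-probable nodes; the expected code length is the sum of the merged weights.
merge 3/40 + 57/250 → 303/1000
merge 13/50 + 303/1000 → 563/1000
merge 437/1000 + 563/1000 → 1
L = 303/1000 + 563/1000 + 1 = 933/500 = 1.866 bits/symbol.

1.866 bits/symbol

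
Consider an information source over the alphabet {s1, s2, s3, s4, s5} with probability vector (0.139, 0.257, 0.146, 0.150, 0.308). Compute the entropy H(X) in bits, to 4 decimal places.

H = −Σ pᵢ log₂ pᵢ.
−0.139·log₂(0.139) = 0.3957
−0.257·log₂(0.257) = 0.5038
−0.146·log₂(0.146) = 0.4053
−0.150·log₂(0.150) = 0.4105
−0.308·log₂(0.308) = 0.5233
Sum ≈ 2.2386 → 2.2386 bits.

2.2386 bits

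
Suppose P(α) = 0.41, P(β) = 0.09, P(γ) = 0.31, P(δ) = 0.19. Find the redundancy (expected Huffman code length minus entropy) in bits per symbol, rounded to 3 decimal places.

0.051 bits

Entropy H = −Σ p log₂ p ≈ 1.8191 bits.
Huffman merges: 9/100+19/100→7/25; 7/25+31/100→59/100; 41/100+59/100→1. L = 187/100 ≈ 1.8700.
L − H = 1.8700 − 1.8191 = 0.051 bits.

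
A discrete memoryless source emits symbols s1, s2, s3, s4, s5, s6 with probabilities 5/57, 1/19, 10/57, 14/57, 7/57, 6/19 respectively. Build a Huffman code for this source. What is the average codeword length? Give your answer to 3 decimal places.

Repeatedly combine the two least-probable nodes; the expected code length is the sum of the merged weights.
merge 1/19 + 5/57 → 8/57
merge 7/57 + 8/57 → 5/19
merge 10/57 + 14/57 → 8/19
merge 5/19 + 6/19 → 11/19
merge 8/19 + 11/19 → 1
L = 8/57 + 5/19 + 8/19 + 11/19 + 1 = 137/57 ≈ 2.404 bits/symbol.

2.404 bits/symbol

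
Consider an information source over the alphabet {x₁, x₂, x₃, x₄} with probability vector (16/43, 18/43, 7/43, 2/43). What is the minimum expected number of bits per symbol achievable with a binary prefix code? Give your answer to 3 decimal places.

Repeatedly combine the two least-probable nodes; the expected code length is the sum of the merged weights.
merge 2/43 + 7/43 → 9/43
merge 9/43 + 16/43 → 25/43
merge 18/43 + 25/43 → 1
L = 9/43 + 25/43 + 1 = 77/43 ≈ 1.791 bits/symbol.

1.791 bits/symbol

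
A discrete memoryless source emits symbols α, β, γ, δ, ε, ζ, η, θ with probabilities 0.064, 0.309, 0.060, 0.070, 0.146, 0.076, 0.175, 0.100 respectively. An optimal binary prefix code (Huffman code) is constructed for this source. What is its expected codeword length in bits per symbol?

2.786 bits/symbol

Repeatedly combine the two least-probable nodes; the expected code length is the sum of the merged weights.
merge 3/50 + 8/125 → 31/250
merge 7/100 + 19/250 → 73/500
merge 1/10 + 31/250 → 28/125
merge 73/500 + 73/500 → 73/250
merge 7/40 + 28/125 → 399/1000
merge 73/250 + 309/1000 → 601/1000
merge 399/1000 + 601/1000 → 1
L = 31/250 + 73/500 + 28/125 + 73/250 + 399/1000 + 601/1000 + 1 = 1393/500 = 2.786 bits/symbol.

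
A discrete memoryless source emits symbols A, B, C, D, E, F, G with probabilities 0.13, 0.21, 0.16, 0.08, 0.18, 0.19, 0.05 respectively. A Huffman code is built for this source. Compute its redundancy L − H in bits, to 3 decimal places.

Entropy H = −Σ p log₂ p ≈ 2.6866 bits.
Huffman merges: 1/20+2/25→13/100; 13/100+13/100→13/50; 4/25+9/50→17/50; 19/100+21/100→2/5; 13/50+17/50→3/5; 2/5+3/5→1. L = 273/100 ≈ 2.7300.
L − H = 2.7300 − 2.6866 = 0.043 bits.

0.043 bits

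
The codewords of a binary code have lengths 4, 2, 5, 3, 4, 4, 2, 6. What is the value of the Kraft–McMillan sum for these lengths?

With common denominator 2^6 = 64: Σ 2^(−ℓᵢ) = 4/64 + 16/64 + 2/64 + 8/64 + 4/64 + 4/64 + 16/64 + 1/64 = 55/64 = 0.859375.

0.859375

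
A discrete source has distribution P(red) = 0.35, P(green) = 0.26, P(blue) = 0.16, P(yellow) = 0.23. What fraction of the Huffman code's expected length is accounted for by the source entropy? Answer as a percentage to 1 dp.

Entropy H = −Σ p log₂ p ≈ 1.9461 bits.
Huffman merges: 4/25+23/100→39/100; 13/50+7/20→61/100; 39/100+61/100→1. L = 2 ≈ 2.0000.
Efficiency = H/L = 1.9461/2.0000 = 97.3%.

97.3%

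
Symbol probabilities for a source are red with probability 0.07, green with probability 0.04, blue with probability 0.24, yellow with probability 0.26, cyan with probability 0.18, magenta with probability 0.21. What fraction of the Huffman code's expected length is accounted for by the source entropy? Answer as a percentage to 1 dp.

Entropy H = −Σ p log₂ p ≈ 2.3719 bits.
Huffman merges: 1/25+7/100→11/100; 11/100+9/50→29/100; 21/100+6/25→9/20; 13/50+29/100→11/20; 9/20+11/20→1. L = 12/5 ≈ 2.4000.
Efficiency = H/L = 2.3719/2.4000 = 98.8%.

98.8%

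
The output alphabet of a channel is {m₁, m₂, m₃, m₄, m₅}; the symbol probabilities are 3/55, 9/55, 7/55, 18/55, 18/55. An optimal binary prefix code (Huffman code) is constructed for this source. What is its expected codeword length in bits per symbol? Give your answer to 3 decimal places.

2.182 bits/symbol

Repeatedly combine the two least-probable nodes; the expected code length is the sum of the merged weights.
merge 3/55 + 7/55 → 2/11
merge 9/55 + 2/11 → 19/55
merge 18/55 + 18/55 → 36/55
merge 19/55 + 36/55 → 1
L = 2/11 + 19/55 + 36/55 + 1 = 24/11 ≈ 2.182 bits/symbol.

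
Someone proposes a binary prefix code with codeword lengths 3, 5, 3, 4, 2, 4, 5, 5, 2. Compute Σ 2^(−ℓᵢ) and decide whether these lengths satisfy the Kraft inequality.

With common denominator 2^5 = 32: Σ 2^(−ℓᵢ) = 4/32 + 1/32 + 4/32 + 2/32 + 8/32 + 2/32 + 1/32 + 1/32 + 8/32 = 31/32 = 0.96875.
Kraft's inequality requires Σ ≤ 1; here Σ = 0.96875 ≤ 1, so such a prefix code exists.

0.96875; yes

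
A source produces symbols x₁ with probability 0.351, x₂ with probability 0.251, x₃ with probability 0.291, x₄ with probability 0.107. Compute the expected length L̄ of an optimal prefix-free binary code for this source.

Repeatedly combine the two least-probable nodes; the expected code length is the sum of the merged weights.
merge 107/1000 + 251/1000 → 179/500
merge 291/1000 + 351/1000 → 321/500
merge 179/500 + 321/500 → 1
L = 179/500 + 321/500 + 1 = 2 bits/symbol.

2 bits/symbol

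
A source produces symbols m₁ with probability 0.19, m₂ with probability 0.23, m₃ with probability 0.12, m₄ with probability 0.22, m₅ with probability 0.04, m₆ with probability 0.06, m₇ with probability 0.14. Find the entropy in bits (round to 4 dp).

2.6169 bits

H = −Σ pᵢ log₂ pᵢ.
−0.19·log₂(0.19) = 0.4552
−0.23·log₂(0.23) = 0.4877
−0.12·log₂(0.12) = 0.3671
−0.22·log₂(0.22) = 0.4806
−0.04·log₂(0.04) = 0.1858
−0.06·log₂(0.06) = 0.2435
−0.14·log₂(0.14) = 0.3971
Sum ≈ 2.6169 → 2.6169 bits.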